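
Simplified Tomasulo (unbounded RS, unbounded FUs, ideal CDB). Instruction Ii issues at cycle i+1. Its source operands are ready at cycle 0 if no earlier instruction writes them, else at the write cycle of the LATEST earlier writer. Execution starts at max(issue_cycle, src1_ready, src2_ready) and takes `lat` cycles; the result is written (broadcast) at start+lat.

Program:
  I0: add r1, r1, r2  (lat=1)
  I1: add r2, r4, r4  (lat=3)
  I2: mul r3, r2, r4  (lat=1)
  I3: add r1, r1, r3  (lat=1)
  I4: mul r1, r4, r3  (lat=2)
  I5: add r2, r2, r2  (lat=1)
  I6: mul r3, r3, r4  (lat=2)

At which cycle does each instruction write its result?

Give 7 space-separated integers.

I0 add r1: issue@1 deps=(None,None) exec_start@1 write@2
I1 add r2: issue@2 deps=(None,None) exec_start@2 write@5
I2 mul r3: issue@3 deps=(1,None) exec_start@5 write@6
I3 add r1: issue@4 deps=(0,2) exec_start@6 write@7
I4 mul r1: issue@5 deps=(None,2) exec_start@6 write@8
I5 add r2: issue@6 deps=(1,1) exec_start@6 write@7
I6 mul r3: issue@7 deps=(2,None) exec_start@7 write@9

Answer: 2 5 6 7 8 7 9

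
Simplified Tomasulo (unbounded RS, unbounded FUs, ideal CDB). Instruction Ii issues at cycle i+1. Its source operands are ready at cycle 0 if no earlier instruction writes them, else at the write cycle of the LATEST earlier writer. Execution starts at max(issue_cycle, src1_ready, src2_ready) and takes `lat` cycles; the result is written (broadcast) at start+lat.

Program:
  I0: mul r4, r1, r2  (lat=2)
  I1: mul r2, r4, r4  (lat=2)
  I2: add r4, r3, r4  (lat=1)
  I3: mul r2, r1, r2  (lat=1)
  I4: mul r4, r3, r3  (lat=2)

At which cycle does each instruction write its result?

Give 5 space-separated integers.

Answer: 3 5 4 6 7

Derivation:
I0 mul r4: issue@1 deps=(None,None) exec_start@1 write@3
I1 mul r2: issue@2 deps=(0,0) exec_start@3 write@5
I2 add r4: issue@3 deps=(None,0) exec_start@3 write@4
I3 mul r2: issue@4 deps=(None,1) exec_start@5 write@6
I4 mul r4: issue@5 deps=(None,None) exec_start@5 write@7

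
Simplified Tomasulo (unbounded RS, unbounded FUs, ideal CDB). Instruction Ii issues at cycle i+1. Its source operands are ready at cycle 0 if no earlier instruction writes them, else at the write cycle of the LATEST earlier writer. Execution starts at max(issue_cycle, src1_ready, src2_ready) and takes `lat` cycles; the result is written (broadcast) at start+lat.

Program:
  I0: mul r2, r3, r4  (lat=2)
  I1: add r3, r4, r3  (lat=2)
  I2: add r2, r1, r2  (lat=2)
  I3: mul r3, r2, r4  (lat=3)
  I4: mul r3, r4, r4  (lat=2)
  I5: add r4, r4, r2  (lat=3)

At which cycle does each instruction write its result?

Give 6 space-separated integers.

I0 mul r2: issue@1 deps=(None,None) exec_start@1 write@3
I1 add r3: issue@2 deps=(None,None) exec_start@2 write@4
I2 add r2: issue@3 deps=(None,0) exec_start@3 write@5
I3 mul r3: issue@4 deps=(2,None) exec_start@5 write@8
I4 mul r3: issue@5 deps=(None,None) exec_start@5 write@7
I5 add r4: issue@6 deps=(None,2) exec_start@6 write@9

Answer: 3 4 5 8 7 9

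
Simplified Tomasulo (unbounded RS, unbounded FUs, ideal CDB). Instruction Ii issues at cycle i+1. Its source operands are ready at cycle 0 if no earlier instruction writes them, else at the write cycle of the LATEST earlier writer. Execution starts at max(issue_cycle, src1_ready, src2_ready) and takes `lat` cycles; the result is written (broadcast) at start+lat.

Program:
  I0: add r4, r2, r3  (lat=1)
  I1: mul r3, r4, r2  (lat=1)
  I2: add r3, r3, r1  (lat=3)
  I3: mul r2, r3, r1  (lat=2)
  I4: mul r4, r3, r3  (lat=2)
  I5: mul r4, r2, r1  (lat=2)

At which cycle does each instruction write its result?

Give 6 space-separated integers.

I0 add r4: issue@1 deps=(None,None) exec_start@1 write@2
I1 mul r3: issue@2 deps=(0,None) exec_start@2 write@3
I2 add r3: issue@3 deps=(1,None) exec_start@3 write@6
I3 mul r2: issue@4 deps=(2,None) exec_start@6 write@8
I4 mul r4: issue@5 deps=(2,2) exec_start@6 write@8
I5 mul r4: issue@6 deps=(3,None) exec_start@8 write@10

Answer: 2 3 6 8 8 10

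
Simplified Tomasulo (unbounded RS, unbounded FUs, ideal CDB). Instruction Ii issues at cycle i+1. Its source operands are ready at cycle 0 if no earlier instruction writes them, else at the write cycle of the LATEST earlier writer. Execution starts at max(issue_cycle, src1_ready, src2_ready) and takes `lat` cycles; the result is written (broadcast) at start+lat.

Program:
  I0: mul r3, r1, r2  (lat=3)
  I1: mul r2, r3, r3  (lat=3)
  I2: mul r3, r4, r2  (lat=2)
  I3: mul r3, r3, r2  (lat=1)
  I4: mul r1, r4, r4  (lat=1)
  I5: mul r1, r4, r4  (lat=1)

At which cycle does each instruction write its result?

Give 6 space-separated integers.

Answer: 4 7 9 10 6 7

Derivation:
I0 mul r3: issue@1 deps=(None,None) exec_start@1 write@4
I1 mul r2: issue@2 deps=(0,0) exec_start@4 write@7
I2 mul r3: issue@3 deps=(None,1) exec_start@7 write@9
I3 mul r3: issue@4 deps=(2,1) exec_start@9 write@10
I4 mul r1: issue@5 deps=(None,None) exec_start@5 write@6
I5 mul r1: issue@6 deps=(None,None) exec_start@6 write@7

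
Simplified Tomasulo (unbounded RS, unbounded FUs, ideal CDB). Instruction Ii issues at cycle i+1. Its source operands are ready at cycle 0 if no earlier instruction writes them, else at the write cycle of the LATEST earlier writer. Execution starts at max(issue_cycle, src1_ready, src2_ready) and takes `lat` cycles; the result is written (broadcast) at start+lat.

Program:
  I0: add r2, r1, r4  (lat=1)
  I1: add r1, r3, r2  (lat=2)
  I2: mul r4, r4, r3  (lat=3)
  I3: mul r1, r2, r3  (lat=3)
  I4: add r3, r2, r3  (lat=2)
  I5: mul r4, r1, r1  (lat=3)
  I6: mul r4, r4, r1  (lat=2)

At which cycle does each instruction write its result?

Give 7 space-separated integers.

Answer: 2 4 6 7 7 10 12

Derivation:
I0 add r2: issue@1 deps=(None,None) exec_start@1 write@2
I1 add r1: issue@2 deps=(None,0) exec_start@2 write@4
I2 mul r4: issue@3 deps=(None,None) exec_start@3 write@6
I3 mul r1: issue@4 deps=(0,None) exec_start@4 write@7
I4 add r3: issue@5 deps=(0,None) exec_start@5 write@7
I5 mul r4: issue@6 deps=(3,3) exec_start@7 write@10
I6 mul r4: issue@7 deps=(5,3) exec_start@10 write@12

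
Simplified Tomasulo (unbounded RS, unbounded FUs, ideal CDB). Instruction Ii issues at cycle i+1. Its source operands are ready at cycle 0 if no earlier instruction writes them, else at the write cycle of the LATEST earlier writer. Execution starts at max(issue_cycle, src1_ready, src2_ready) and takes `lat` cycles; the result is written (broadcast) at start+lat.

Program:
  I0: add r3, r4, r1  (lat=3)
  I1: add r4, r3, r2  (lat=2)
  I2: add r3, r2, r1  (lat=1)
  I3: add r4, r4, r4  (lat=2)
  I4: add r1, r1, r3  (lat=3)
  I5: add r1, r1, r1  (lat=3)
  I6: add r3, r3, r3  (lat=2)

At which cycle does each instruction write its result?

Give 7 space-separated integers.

Answer: 4 6 4 8 8 11 9

Derivation:
I0 add r3: issue@1 deps=(None,None) exec_start@1 write@4
I1 add r4: issue@2 deps=(0,None) exec_start@4 write@6
I2 add r3: issue@3 deps=(None,None) exec_start@3 write@4
I3 add r4: issue@4 deps=(1,1) exec_start@6 write@8
I4 add r1: issue@5 deps=(None,2) exec_start@5 write@8
I5 add r1: issue@6 deps=(4,4) exec_start@8 write@11
I6 add r3: issue@7 deps=(2,2) exec_start@7 write@9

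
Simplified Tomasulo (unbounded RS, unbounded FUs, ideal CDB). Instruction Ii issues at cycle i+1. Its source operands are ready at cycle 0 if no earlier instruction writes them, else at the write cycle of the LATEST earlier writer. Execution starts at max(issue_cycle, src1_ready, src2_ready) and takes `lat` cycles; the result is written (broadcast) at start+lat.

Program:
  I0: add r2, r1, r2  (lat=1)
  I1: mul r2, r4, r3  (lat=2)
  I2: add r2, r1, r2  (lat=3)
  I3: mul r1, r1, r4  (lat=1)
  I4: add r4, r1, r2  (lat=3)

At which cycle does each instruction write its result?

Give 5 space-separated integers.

Answer: 2 4 7 5 10

Derivation:
I0 add r2: issue@1 deps=(None,None) exec_start@1 write@2
I1 mul r2: issue@2 deps=(None,None) exec_start@2 write@4
I2 add r2: issue@3 deps=(None,1) exec_start@4 write@7
I3 mul r1: issue@4 deps=(None,None) exec_start@4 write@5
I4 add r4: issue@5 deps=(3,2) exec_start@7 write@10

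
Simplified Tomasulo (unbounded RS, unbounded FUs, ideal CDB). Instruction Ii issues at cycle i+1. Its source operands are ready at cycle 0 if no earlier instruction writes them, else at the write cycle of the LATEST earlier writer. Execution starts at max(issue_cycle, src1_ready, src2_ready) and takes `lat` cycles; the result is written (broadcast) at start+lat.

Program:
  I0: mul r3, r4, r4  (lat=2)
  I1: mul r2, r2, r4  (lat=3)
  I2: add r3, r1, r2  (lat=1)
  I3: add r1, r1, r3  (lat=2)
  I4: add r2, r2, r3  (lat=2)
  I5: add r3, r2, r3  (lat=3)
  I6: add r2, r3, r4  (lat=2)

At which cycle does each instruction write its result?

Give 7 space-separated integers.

Answer: 3 5 6 8 8 11 13

Derivation:
I0 mul r3: issue@1 deps=(None,None) exec_start@1 write@3
I1 mul r2: issue@2 deps=(None,None) exec_start@2 write@5
I2 add r3: issue@3 deps=(None,1) exec_start@5 write@6
I3 add r1: issue@4 deps=(None,2) exec_start@6 write@8
I4 add r2: issue@5 deps=(1,2) exec_start@6 write@8
I5 add r3: issue@6 deps=(4,2) exec_start@8 write@11
I6 add r2: issue@7 deps=(5,None) exec_start@11 write@13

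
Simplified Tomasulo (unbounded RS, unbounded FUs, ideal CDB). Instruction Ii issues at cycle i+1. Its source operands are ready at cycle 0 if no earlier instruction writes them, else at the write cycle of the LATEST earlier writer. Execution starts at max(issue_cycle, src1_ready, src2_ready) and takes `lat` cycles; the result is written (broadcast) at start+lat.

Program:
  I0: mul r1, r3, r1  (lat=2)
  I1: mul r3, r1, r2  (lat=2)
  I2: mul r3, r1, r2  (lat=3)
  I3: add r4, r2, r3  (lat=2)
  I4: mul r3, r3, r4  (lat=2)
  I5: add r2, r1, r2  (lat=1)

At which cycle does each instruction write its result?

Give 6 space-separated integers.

I0 mul r1: issue@1 deps=(None,None) exec_start@1 write@3
I1 mul r3: issue@2 deps=(0,None) exec_start@3 write@5
I2 mul r3: issue@3 deps=(0,None) exec_start@3 write@6
I3 add r4: issue@4 deps=(None,2) exec_start@6 write@8
I4 mul r3: issue@5 deps=(2,3) exec_start@8 write@10
I5 add r2: issue@6 deps=(0,None) exec_start@6 write@7

Answer: 3 5 6 8 10 7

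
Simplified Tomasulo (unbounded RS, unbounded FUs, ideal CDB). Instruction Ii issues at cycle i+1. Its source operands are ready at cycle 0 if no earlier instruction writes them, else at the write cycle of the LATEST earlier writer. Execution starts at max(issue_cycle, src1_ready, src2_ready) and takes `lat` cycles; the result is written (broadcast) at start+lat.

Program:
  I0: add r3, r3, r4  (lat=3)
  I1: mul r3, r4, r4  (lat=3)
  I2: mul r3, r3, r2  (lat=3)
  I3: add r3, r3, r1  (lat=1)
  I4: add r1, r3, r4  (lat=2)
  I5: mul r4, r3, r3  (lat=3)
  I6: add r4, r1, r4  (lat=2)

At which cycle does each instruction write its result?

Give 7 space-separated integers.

Answer: 4 5 8 9 11 12 14

Derivation:
I0 add r3: issue@1 deps=(None,None) exec_start@1 write@4
I1 mul r3: issue@2 deps=(None,None) exec_start@2 write@5
I2 mul r3: issue@3 deps=(1,None) exec_start@5 write@8
I3 add r3: issue@4 deps=(2,None) exec_start@8 write@9
I4 add r1: issue@5 deps=(3,None) exec_start@9 write@11
I5 mul r4: issue@6 deps=(3,3) exec_start@9 write@12
I6 add r4: issue@7 deps=(4,5) exec_start@12 write@14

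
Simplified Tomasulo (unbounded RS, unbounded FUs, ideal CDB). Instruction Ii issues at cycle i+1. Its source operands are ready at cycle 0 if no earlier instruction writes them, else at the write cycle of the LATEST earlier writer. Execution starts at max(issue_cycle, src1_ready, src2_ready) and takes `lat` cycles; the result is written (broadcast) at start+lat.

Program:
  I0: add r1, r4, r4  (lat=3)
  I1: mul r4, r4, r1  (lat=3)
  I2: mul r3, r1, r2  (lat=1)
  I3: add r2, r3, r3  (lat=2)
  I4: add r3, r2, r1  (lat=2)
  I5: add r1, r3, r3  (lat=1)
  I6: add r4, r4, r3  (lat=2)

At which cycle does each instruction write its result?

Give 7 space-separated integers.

I0 add r1: issue@1 deps=(None,None) exec_start@1 write@4
I1 mul r4: issue@2 deps=(None,0) exec_start@4 write@7
I2 mul r3: issue@3 deps=(0,None) exec_start@4 write@5
I3 add r2: issue@4 deps=(2,2) exec_start@5 write@7
I4 add r3: issue@5 deps=(3,0) exec_start@7 write@9
I5 add r1: issue@6 deps=(4,4) exec_start@9 write@10
I6 add r4: issue@7 deps=(1,4) exec_start@9 write@11

Answer: 4 7 5 7 9 10 11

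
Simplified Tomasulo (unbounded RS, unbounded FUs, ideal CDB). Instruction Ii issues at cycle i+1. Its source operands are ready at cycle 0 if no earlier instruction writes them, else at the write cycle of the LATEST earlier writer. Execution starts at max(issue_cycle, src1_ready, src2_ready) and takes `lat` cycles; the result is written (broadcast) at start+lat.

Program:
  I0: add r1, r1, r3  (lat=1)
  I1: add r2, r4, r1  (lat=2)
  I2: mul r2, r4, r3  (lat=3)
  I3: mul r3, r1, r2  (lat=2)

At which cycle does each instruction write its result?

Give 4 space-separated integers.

Answer: 2 4 6 8

Derivation:
I0 add r1: issue@1 deps=(None,None) exec_start@1 write@2
I1 add r2: issue@2 deps=(None,0) exec_start@2 write@4
I2 mul r2: issue@3 deps=(None,None) exec_start@3 write@6
I3 mul r3: issue@4 deps=(0,2) exec_start@6 write@8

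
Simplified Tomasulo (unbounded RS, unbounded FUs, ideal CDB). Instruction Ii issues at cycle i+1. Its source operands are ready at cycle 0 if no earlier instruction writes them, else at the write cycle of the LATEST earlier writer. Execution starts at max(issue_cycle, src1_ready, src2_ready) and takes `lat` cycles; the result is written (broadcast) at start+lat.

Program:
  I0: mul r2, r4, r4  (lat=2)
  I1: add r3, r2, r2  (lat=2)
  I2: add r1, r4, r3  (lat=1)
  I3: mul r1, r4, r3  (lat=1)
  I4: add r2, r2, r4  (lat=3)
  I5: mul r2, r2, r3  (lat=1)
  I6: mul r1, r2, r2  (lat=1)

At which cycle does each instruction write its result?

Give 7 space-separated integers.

I0 mul r2: issue@1 deps=(None,None) exec_start@1 write@3
I1 add r3: issue@2 deps=(0,0) exec_start@3 write@5
I2 add r1: issue@3 deps=(None,1) exec_start@5 write@6
I3 mul r1: issue@4 deps=(None,1) exec_start@5 write@6
I4 add r2: issue@5 deps=(0,None) exec_start@5 write@8
I5 mul r2: issue@6 deps=(4,1) exec_start@8 write@9
I6 mul r1: issue@7 deps=(5,5) exec_start@9 write@10

Answer: 3 5 6 6 8 9 10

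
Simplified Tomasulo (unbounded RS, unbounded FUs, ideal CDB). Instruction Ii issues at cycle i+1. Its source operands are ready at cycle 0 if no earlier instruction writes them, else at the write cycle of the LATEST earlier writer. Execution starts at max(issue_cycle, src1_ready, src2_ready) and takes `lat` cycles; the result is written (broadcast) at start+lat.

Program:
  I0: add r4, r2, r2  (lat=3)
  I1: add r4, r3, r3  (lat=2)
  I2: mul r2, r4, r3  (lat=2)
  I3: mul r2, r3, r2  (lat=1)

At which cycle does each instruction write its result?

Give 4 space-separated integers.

Answer: 4 4 6 7

Derivation:
I0 add r4: issue@1 deps=(None,None) exec_start@1 write@4
I1 add r4: issue@2 deps=(None,None) exec_start@2 write@4
I2 mul r2: issue@3 deps=(1,None) exec_start@4 write@6
I3 mul r2: issue@4 deps=(None,2) exec_start@6 write@7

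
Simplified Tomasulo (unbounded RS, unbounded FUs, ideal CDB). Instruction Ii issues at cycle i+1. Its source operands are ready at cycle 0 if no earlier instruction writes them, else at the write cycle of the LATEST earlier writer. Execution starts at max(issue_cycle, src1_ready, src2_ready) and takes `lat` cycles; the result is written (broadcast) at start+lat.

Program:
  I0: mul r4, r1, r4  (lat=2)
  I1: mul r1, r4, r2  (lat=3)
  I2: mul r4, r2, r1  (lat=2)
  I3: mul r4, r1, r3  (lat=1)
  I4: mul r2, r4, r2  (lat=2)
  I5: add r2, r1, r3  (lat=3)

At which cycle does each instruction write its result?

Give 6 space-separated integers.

I0 mul r4: issue@1 deps=(None,None) exec_start@1 write@3
I1 mul r1: issue@2 deps=(0,None) exec_start@3 write@6
I2 mul r4: issue@3 deps=(None,1) exec_start@6 write@8
I3 mul r4: issue@4 deps=(1,None) exec_start@6 write@7
I4 mul r2: issue@5 deps=(3,None) exec_start@7 write@9
I5 add r2: issue@6 deps=(1,None) exec_start@6 write@9

Answer: 3 6 8 7 9 9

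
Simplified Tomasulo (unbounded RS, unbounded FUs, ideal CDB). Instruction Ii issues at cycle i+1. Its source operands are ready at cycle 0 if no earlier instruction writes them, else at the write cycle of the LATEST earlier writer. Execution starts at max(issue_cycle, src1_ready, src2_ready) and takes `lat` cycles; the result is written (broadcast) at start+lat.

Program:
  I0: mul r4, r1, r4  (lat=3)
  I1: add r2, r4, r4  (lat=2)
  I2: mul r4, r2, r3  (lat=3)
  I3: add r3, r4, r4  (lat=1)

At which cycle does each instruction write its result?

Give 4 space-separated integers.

I0 mul r4: issue@1 deps=(None,None) exec_start@1 write@4
I1 add r2: issue@2 deps=(0,0) exec_start@4 write@6
I2 mul r4: issue@3 deps=(1,None) exec_start@6 write@9
I3 add r3: issue@4 deps=(2,2) exec_start@9 write@10

Answer: 4 6 9 10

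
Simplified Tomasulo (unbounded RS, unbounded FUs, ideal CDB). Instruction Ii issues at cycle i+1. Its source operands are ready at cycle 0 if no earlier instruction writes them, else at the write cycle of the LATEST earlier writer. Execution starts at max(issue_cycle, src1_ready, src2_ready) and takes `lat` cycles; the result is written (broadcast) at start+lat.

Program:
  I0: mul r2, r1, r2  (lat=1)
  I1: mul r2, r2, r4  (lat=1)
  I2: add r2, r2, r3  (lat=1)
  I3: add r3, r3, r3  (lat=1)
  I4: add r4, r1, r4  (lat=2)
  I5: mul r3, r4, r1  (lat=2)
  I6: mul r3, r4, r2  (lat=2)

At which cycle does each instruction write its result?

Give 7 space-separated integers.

Answer: 2 3 4 5 7 9 9

Derivation:
I0 mul r2: issue@1 deps=(None,None) exec_start@1 write@2
I1 mul r2: issue@2 deps=(0,None) exec_start@2 write@3
I2 add r2: issue@3 deps=(1,None) exec_start@3 write@4
I3 add r3: issue@4 deps=(None,None) exec_start@4 write@5
I4 add r4: issue@5 deps=(None,None) exec_start@5 write@7
I5 mul r3: issue@6 deps=(4,None) exec_start@7 write@9
I6 mul r3: issue@7 deps=(4,2) exec_start@7 write@9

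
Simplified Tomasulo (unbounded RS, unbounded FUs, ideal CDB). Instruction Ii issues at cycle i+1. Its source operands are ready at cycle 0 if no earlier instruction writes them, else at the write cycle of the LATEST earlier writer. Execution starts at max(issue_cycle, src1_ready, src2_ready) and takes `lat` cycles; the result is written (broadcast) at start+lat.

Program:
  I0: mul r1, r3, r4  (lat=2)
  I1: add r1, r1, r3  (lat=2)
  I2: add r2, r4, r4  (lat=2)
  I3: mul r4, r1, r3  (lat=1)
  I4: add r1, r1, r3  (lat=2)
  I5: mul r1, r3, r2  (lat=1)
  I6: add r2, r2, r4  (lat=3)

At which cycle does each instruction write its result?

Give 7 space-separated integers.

I0 mul r1: issue@1 deps=(None,None) exec_start@1 write@3
I1 add r1: issue@2 deps=(0,None) exec_start@3 write@5
I2 add r2: issue@3 deps=(None,None) exec_start@3 write@5
I3 mul r4: issue@4 deps=(1,None) exec_start@5 write@6
I4 add r1: issue@5 deps=(1,None) exec_start@5 write@7
I5 mul r1: issue@6 deps=(None,2) exec_start@6 write@7
I6 add r2: issue@7 deps=(2,3) exec_start@7 write@10

Answer: 3 5 5 6 7 7 10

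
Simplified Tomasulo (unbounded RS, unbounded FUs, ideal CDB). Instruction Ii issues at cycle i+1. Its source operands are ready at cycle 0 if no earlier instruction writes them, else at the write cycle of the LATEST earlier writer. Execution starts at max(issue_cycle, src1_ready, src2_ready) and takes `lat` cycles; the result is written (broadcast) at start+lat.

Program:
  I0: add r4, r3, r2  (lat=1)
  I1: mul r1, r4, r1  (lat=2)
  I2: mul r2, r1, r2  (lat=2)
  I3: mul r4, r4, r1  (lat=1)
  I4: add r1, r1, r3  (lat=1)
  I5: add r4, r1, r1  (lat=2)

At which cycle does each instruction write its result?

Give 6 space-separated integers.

I0 add r4: issue@1 deps=(None,None) exec_start@1 write@2
I1 mul r1: issue@2 deps=(0,None) exec_start@2 write@4
I2 mul r2: issue@3 deps=(1,None) exec_start@4 write@6
I3 mul r4: issue@4 deps=(0,1) exec_start@4 write@5
I4 add r1: issue@5 deps=(1,None) exec_start@5 write@6
I5 add r4: issue@6 deps=(4,4) exec_start@6 write@8

Answer: 2 4 6 5 6 8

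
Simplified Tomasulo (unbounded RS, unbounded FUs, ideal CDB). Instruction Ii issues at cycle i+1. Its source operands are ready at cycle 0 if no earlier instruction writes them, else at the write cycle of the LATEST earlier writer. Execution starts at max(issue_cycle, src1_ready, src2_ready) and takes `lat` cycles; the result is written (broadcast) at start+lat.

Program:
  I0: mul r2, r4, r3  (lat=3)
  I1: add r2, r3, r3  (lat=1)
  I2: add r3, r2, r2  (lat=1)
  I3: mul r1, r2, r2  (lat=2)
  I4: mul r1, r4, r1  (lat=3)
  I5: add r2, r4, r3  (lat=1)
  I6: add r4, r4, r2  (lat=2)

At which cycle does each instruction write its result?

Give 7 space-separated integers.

Answer: 4 3 4 6 9 7 9

Derivation:
I0 mul r2: issue@1 deps=(None,None) exec_start@1 write@4
I1 add r2: issue@2 deps=(None,None) exec_start@2 write@3
I2 add r3: issue@3 deps=(1,1) exec_start@3 write@4
I3 mul r1: issue@4 deps=(1,1) exec_start@4 write@6
I4 mul r1: issue@5 deps=(None,3) exec_start@6 write@9
I5 add r2: issue@6 deps=(None,2) exec_start@6 write@7
I6 add r4: issue@7 deps=(None,5) exec_start@7 write@9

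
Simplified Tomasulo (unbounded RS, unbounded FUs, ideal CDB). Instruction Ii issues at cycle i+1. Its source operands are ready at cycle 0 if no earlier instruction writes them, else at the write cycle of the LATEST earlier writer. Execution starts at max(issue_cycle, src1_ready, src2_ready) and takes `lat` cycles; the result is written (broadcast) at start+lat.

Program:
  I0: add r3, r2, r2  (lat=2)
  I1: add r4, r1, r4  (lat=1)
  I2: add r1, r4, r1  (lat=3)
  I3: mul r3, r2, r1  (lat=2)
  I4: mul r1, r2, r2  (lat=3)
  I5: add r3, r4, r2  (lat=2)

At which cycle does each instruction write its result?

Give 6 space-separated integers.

Answer: 3 3 6 8 8 8

Derivation:
I0 add r3: issue@1 deps=(None,None) exec_start@1 write@3
I1 add r4: issue@2 deps=(None,None) exec_start@2 write@3
I2 add r1: issue@3 deps=(1,None) exec_start@3 write@6
I3 mul r3: issue@4 deps=(None,2) exec_start@6 write@8
I4 mul r1: issue@5 deps=(None,None) exec_start@5 write@8
I5 add r3: issue@6 deps=(1,None) exec_start@6 write@8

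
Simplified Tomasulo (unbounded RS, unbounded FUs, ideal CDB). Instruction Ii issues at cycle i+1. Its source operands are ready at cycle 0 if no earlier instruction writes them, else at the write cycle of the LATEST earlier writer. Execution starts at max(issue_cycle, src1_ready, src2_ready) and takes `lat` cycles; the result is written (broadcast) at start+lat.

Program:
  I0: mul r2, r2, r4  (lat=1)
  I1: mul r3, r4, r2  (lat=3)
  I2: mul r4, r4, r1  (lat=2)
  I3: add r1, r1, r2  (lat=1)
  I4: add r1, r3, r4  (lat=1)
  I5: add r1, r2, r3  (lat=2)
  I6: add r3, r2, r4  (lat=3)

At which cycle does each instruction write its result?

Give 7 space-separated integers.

I0 mul r2: issue@1 deps=(None,None) exec_start@1 write@2
I1 mul r3: issue@2 deps=(None,0) exec_start@2 write@5
I2 mul r4: issue@3 deps=(None,None) exec_start@3 write@5
I3 add r1: issue@4 deps=(None,0) exec_start@4 write@5
I4 add r1: issue@5 deps=(1,2) exec_start@5 write@6
I5 add r1: issue@6 deps=(0,1) exec_start@6 write@8
I6 add r3: issue@7 deps=(0,2) exec_start@7 write@10

Answer: 2 5 5 5 6 8 10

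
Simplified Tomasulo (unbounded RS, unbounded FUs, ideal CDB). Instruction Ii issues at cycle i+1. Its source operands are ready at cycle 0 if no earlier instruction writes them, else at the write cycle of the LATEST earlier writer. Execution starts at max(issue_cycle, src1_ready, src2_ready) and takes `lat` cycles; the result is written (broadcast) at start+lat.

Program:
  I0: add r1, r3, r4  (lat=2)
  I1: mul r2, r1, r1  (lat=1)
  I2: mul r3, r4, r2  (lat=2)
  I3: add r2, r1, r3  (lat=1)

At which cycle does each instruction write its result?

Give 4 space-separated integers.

Answer: 3 4 6 7

Derivation:
I0 add r1: issue@1 deps=(None,None) exec_start@1 write@3
I1 mul r2: issue@2 deps=(0,0) exec_start@3 write@4
I2 mul r3: issue@3 deps=(None,1) exec_start@4 write@6
I3 add r2: issue@4 deps=(0,2) exec_start@6 write@7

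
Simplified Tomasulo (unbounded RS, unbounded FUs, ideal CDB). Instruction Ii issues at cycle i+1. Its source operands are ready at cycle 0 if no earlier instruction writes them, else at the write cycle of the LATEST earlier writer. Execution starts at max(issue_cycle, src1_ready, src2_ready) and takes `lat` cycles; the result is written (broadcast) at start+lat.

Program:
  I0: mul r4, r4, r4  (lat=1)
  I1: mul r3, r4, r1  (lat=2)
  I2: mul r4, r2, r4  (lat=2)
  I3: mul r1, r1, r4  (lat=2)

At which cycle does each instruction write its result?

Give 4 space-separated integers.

I0 mul r4: issue@1 deps=(None,None) exec_start@1 write@2
I1 mul r3: issue@2 deps=(0,None) exec_start@2 write@4
I2 mul r4: issue@3 deps=(None,0) exec_start@3 write@5
I3 mul r1: issue@4 deps=(None,2) exec_start@5 write@7

Answer: 2 4 5 7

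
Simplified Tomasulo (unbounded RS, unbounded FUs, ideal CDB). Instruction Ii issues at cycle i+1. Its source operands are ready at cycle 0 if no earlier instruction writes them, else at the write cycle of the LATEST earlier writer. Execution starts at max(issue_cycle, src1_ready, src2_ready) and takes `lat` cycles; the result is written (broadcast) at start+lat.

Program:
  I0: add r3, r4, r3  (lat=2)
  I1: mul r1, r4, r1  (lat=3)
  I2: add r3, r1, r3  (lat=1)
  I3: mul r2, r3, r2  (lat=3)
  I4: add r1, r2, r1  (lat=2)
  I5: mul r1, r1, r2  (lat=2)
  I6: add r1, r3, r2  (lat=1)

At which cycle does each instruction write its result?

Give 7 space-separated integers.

I0 add r3: issue@1 deps=(None,None) exec_start@1 write@3
I1 mul r1: issue@2 deps=(None,None) exec_start@2 write@5
I2 add r3: issue@3 deps=(1,0) exec_start@5 write@6
I3 mul r2: issue@4 deps=(2,None) exec_start@6 write@9
I4 add r1: issue@5 deps=(3,1) exec_start@9 write@11
I5 mul r1: issue@6 deps=(4,3) exec_start@11 write@13
I6 add r1: issue@7 deps=(2,3) exec_start@9 write@10

Answer: 3 5 6 9 11 13 10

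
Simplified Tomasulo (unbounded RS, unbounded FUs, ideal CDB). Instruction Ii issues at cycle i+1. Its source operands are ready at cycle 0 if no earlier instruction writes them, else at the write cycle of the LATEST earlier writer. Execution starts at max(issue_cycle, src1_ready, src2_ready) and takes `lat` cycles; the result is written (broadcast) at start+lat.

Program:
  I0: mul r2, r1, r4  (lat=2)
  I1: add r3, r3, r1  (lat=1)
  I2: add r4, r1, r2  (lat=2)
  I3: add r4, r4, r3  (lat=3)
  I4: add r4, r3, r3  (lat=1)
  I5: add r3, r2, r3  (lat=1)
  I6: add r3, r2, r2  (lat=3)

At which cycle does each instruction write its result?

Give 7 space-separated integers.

Answer: 3 3 5 8 6 7 10

Derivation:
I0 mul r2: issue@1 deps=(None,None) exec_start@1 write@3
I1 add r3: issue@2 deps=(None,None) exec_start@2 write@3
I2 add r4: issue@3 deps=(None,0) exec_start@3 write@5
I3 add r4: issue@4 deps=(2,1) exec_start@5 write@8
I4 add r4: issue@5 deps=(1,1) exec_start@5 write@6
I5 add r3: issue@6 deps=(0,1) exec_start@6 write@7
I6 add r3: issue@7 deps=(0,0) exec_start@7 write@10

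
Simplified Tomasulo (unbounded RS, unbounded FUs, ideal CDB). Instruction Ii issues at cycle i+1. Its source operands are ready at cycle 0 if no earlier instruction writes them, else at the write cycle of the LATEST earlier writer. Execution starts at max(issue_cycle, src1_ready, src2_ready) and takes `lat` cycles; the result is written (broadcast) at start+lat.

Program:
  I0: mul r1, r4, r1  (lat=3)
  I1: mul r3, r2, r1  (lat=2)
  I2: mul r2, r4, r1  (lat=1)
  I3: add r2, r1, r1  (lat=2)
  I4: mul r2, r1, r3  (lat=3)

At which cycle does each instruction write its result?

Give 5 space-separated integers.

I0 mul r1: issue@1 deps=(None,None) exec_start@1 write@4
I1 mul r3: issue@2 deps=(None,0) exec_start@4 write@6
I2 mul r2: issue@3 deps=(None,0) exec_start@4 write@5
I3 add r2: issue@4 deps=(0,0) exec_start@4 write@6
I4 mul r2: issue@5 deps=(0,1) exec_start@6 write@9

Answer: 4 6 5 6 9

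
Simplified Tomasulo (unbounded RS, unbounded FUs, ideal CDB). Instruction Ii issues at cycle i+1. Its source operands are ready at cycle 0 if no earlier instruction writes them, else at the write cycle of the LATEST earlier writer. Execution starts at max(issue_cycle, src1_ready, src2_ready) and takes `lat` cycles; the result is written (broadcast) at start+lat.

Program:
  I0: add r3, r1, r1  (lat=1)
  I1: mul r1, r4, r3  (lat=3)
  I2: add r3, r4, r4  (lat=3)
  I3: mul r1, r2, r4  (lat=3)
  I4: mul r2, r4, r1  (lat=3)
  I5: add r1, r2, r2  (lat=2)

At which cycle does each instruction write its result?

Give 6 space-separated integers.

Answer: 2 5 6 7 10 12

Derivation:
I0 add r3: issue@1 deps=(None,None) exec_start@1 write@2
I1 mul r1: issue@2 deps=(None,0) exec_start@2 write@5
I2 add r3: issue@3 deps=(None,None) exec_start@3 write@6
I3 mul r1: issue@4 deps=(None,None) exec_start@4 write@7
I4 mul r2: issue@5 deps=(None,3) exec_start@7 write@10
I5 add r1: issue@6 deps=(4,4) exec_start@10 write@12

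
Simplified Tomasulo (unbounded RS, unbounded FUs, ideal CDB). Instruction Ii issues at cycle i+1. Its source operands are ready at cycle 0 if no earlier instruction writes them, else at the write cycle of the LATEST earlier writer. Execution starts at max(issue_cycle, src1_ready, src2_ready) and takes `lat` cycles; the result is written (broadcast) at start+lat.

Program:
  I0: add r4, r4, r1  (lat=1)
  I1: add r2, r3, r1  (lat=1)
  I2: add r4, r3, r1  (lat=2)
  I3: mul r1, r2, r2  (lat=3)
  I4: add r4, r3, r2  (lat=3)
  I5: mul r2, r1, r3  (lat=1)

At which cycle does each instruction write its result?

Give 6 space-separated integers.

I0 add r4: issue@1 deps=(None,None) exec_start@1 write@2
I1 add r2: issue@2 deps=(None,None) exec_start@2 write@3
I2 add r4: issue@3 deps=(None,None) exec_start@3 write@5
I3 mul r1: issue@4 deps=(1,1) exec_start@4 write@7
I4 add r4: issue@5 deps=(None,1) exec_start@5 write@8
I5 mul r2: issue@6 deps=(3,None) exec_start@7 write@8

Answer: 2 3 5 7 8 8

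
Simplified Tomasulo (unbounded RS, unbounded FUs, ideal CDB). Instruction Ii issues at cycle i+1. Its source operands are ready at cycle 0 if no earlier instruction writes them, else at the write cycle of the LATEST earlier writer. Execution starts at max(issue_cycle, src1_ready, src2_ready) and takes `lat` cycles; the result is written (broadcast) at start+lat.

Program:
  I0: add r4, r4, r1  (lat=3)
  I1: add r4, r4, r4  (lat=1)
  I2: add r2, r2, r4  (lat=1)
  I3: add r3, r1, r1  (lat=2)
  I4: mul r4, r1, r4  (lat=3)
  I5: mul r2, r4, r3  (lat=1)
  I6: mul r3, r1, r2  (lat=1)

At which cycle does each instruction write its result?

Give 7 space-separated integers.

Answer: 4 5 6 6 8 9 10

Derivation:
I0 add r4: issue@1 deps=(None,None) exec_start@1 write@4
I1 add r4: issue@2 deps=(0,0) exec_start@4 write@5
I2 add r2: issue@3 deps=(None,1) exec_start@5 write@6
I3 add r3: issue@4 deps=(None,None) exec_start@4 write@6
I4 mul r4: issue@5 deps=(None,1) exec_start@5 write@8
I5 mul r2: issue@6 deps=(4,3) exec_start@8 write@9
I6 mul r3: issue@7 deps=(None,5) exec_start@9 write@10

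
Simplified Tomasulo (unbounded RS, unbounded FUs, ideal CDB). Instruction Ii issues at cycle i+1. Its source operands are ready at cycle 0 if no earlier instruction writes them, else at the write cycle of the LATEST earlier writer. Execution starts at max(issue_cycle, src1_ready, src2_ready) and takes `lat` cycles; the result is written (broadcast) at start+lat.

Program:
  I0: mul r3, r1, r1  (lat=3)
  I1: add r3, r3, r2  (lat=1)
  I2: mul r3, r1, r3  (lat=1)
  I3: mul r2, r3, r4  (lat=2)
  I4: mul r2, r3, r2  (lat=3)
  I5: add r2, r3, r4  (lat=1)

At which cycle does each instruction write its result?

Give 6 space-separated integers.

Answer: 4 5 6 8 11 7

Derivation:
I0 mul r3: issue@1 deps=(None,None) exec_start@1 write@4
I1 add r3: issue@2 deps=(0,None) exec_start@4 write@5
I2 mul r3: issue@3 deps=(None,1) exec_start@5 write@6
I3 mul r2: issue@4 deps=(2,None) exec_start@6 write@8
I4 mul r2: issue@5 deps=(2,3) exec_start@8 write@11
I5 add r2: issue@6 deps=(2,None) exec_start@6 write@7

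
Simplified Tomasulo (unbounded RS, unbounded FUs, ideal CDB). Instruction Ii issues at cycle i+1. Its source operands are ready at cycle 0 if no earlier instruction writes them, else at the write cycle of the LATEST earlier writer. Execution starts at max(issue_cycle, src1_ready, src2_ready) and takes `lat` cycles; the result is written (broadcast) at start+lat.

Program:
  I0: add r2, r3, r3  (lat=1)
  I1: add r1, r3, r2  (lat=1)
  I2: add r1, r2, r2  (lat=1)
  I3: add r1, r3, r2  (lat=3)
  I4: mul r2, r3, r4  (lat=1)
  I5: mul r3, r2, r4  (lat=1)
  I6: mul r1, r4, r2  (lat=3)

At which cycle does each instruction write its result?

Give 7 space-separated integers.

Answer: 2 3 4 7 6 7 10

Derivation:
I0 add r2: issue@1 deps=(None,None) exec_start@1 write@2
I1 add r1: issue@2 deps=(None,0) exec_start@2 write@3
I2 add r1: issue@3 deps=(0,0) exec_start@3 write@4
I3 add r1: issue@4 deps=(None,0) exec_start@4 write@7
I4 mul r2: issue@5 deps=(None,None) exec_start@5 write@6
I5 mul r3: issue@6 deps=(4,None) exec_start@6 write@7
I6 mul r1: issue@7 deps=(None,4) exec_start@7 write@10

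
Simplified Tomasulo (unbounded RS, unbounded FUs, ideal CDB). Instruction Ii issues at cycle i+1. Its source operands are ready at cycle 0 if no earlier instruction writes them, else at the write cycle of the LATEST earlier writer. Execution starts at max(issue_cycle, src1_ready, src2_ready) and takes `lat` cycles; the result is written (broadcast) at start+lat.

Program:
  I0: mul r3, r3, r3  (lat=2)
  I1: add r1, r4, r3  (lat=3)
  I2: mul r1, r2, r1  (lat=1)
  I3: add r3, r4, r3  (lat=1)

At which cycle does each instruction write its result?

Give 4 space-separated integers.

I0 mul r3: issue@1 deps=(None,None) exec_start@1 write@3
I1 add r1: issue@2 deps=(None,0) exec_start@3 write@6
I2 mul r1: issue@3 deps=(None,1) exec_start@6 write@7
I3 add r3: issue@4 deps=(None,0) exec_start@4 write@5

Answer: 3 6 7 5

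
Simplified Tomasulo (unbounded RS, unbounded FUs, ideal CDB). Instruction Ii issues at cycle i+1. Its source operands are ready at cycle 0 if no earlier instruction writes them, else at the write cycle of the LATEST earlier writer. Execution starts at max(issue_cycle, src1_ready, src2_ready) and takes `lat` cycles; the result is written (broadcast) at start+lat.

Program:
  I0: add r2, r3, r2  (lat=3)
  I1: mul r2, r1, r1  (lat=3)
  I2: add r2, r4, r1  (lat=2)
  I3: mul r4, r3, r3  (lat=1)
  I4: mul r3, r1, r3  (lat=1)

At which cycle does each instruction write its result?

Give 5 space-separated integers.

I0 add r2: issue@1 deps=(None,None) exec_start@1 write@4
I1 mul r2: issue@2 deps=(None,None) exec_start@2 write@5
I2 add r2: issue@3 deps=(None,None) exec_start@3 write@5
I3 mul r4: issue@4 deps=(None,None) exec_start@4 write@5
I4 mul r3: issue@5 deps=(None,None) exec_start@5 write@6

Answer: 4 5 5 5 6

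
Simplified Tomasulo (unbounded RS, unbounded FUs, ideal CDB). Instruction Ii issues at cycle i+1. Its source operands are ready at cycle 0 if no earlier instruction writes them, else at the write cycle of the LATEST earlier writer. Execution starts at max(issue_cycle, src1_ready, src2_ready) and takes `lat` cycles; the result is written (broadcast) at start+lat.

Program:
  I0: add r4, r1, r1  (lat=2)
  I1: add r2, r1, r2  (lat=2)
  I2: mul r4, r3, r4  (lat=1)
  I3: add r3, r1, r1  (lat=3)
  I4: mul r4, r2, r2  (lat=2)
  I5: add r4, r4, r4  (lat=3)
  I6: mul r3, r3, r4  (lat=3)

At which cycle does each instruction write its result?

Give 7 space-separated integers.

I0 add r4: issue@1 deps=(None,None) exec_start@1 write@3
I1 add r2: issue@2 deps=(None,None) exec_start@2 write@4
I2 mul r4: issue@3 deps=(None,0) exec_start@3 write@4
I3 add r3: issue@4 deps=(None,None) exec_start@4 write@7
I4 mul r4: issue@5 deps=(1,1) exec_start@5 write@7
I5 add r4: issue@6 deps=(4,4) exec_start@7 write@10
I6 mul r3: issue@7 deps=(3,5) exec_start@10 write@13

Answer: 3 4 4 7 7 10 13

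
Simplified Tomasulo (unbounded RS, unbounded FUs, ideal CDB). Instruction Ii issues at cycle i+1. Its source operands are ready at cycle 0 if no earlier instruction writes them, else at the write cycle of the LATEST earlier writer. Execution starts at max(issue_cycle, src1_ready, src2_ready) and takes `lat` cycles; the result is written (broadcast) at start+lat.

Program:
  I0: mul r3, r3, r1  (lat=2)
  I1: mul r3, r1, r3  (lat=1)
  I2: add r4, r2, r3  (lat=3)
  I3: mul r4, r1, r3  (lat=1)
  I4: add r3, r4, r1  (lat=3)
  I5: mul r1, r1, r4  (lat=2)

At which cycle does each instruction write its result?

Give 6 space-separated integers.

Answer: 3 4 7 5 8 8

Derivation:
I0 mul r3: issue@1 deps=(None,None) exec_start@1 write@3
I1 mul r3: issue@2 deps=(None,0) exec_start@3 write@4
I2 add r4: issue@3 deps=(None,1) exec_start@4 write@7
I3 mul r4: issue@4 deps=(None,1) exec_start@4 write@5
I4 add r3: issue@5 deps=(3,None) exec_start@5 write@8
I5 mul r1: issue@6 deps=(None,3) exec_start@6 write@8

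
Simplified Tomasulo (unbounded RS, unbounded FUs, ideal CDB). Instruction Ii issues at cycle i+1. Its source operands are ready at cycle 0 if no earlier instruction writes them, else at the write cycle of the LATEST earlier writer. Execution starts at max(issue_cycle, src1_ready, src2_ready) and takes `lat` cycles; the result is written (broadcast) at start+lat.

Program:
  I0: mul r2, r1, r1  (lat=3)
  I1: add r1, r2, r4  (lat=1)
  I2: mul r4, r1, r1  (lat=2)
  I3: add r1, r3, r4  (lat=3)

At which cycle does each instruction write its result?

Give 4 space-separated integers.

Answer: 4 5 7 10

Derivation:
I0 mul r2: issue@1 deps=(None,None) exec_start@1 write@4
I1 add r1: issue@2 deps=(0,None) exec_start@4 write@5
I2 mul r4: issue@3 deps=(1,1) exec_start@5 write@7
I3 add r1: issue@4 deps=(None,2) exec_start@7 write@10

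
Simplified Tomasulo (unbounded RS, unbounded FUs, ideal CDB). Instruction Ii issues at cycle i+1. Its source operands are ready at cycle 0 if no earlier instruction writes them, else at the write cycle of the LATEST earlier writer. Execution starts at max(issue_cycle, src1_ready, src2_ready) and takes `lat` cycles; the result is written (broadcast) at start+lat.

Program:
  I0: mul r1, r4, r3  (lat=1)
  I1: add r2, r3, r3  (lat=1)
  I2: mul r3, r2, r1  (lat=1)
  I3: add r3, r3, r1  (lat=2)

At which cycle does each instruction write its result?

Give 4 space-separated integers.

Answer: 2 3 4 6

Derivation:
I0 mul r1: issue@1 deps=(None,None) exec_start@1 write@2
I1 add r2: issue@2 deps=(None,None) exec_start@2 write@3
I2 mul r3: issue@3 deps=(1,0) exec_start@3 write@4
I3 add r3: issue@4 deps=(2,0) exec_start@4 write@6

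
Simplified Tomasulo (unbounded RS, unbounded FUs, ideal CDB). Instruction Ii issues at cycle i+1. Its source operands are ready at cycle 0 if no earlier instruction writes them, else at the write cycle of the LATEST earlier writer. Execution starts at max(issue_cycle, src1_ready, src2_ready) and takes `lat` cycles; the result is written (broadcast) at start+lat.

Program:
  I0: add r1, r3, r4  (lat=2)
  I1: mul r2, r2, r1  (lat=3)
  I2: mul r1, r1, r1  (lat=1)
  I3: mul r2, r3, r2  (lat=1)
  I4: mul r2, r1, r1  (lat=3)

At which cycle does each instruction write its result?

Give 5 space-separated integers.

Answer: 3 6 4 7 8

Derivation:
I0 add r1: issue@1 deps=(None,None) exec_start@1 write@3
I1 mul r2: issue@2 deps=(None,0) exec_start@3 write@6
I2 mul r1: issue@3 deps=(0,0) exec_start@3 write@4
I3 mul r2: issue@4 deps=(None,1) exec_start@6 write@7
I4 mul r2: issue@5 deps=(2,2) exec_start@5 write@8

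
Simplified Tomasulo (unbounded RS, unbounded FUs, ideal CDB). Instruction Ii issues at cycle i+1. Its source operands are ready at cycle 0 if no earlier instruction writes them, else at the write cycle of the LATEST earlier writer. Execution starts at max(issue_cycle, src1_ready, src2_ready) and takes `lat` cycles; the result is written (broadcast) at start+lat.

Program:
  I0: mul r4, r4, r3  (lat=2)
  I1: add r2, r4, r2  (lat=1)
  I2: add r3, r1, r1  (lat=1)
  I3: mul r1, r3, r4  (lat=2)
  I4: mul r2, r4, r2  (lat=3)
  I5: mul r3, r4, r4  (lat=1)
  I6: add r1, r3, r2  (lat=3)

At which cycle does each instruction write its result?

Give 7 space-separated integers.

Answer: 3 4 4 6 8 7 11

Derivation:
I0 mul r4: issue@1 deps=(None,None) exec_start@1 write@3
I1 add r2: issue@2 deps=(0,None) exec_start@3 write@4
I2 add r3: issue@3 deps=(None,None) exec_start@3 write@4
I3 mul r1: issue@4 deps=(2,0) exec_start@4 write@6
I4 mul r2: issue@5 deps=(0,1) exec_start@5 write@8
I5 mul r3: issue@6 deps=(0,0) exec_start@6 write@7
I6 add r1: issue@7 deps=(5,4) exec_start@8 write@11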